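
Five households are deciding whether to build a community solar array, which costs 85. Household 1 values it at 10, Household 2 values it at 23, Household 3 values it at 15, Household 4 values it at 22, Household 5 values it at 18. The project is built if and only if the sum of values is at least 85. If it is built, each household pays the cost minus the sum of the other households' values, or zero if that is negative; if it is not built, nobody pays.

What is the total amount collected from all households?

Total value 88 ≥ cost 85, so it is built.
Household 1: others sum to 78; max(0, 85 - 78) = 7.
Household 2: others sum to 65; max(0, 85 - 65) = 20.
Household 3: others sum to 73; max(0, 85 - 73) = 12.
Household 4: others sum to 66; max(0, 85 - 66) = 19.
Household 5: others sum to 70; max(0, 85 - 70) = 15.
Total collected = 7 + 20 + 12 + 19 + 15 = 73.

73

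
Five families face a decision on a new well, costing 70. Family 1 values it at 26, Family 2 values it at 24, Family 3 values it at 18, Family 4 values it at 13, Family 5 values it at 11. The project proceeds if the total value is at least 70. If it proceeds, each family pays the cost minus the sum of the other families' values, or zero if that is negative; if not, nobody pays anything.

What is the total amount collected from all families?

6

Total value 92 ≥ cost 70, so it is built.
Family 1: others sum to 66; max(0, 70 - 66) = 4.
Family 2: others sum to 68; max(0, 70 - 68) = 2.
Family 3: others sum to 74; max(0, 70 - 74) = 0.
Family 4: others sum to 79; max(0, 70 - 79) = 0.
Family 5: others sum to 81; max(0, 70 - 81) = 0.
Total collected = 4 + 2 + 0 + 0 + 0 = 6.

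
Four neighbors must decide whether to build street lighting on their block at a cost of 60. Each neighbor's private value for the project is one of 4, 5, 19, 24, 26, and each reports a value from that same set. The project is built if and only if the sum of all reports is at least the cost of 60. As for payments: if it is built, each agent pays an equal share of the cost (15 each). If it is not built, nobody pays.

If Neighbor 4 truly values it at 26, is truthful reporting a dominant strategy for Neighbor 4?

Check each profile of the others' reports and compare truth against every alternative report.
Others report (4, 4, 26): truth gives 11, best alternative gives 0.
Others report (4, 5, 26): truth gives 11, best alternative gives 0.
Others report (4, 26, 4): truth gives 11, best alternative gives 0.
Others report (4, 26, 5): truth gives 11, best alternative gives 0.
Others report (5, 4, 26): truth gives 11, best alternative gives 0.
Others report (5, 5, 24): truth gives 11, best alternative gives 0.
(Remaining 119 profiles checked similarly; truth is weakly best in each.)
In every case the truthful report is at least as good as any alternative, so it is a dominant strategy.

Yes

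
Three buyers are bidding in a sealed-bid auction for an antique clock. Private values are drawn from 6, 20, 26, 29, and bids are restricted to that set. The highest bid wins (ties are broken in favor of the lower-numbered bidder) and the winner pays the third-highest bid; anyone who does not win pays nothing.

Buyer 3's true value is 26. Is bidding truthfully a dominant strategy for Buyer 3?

No

Consider the case where Buyer 1 bids 6 and Buyer 2 bids 26.
Truthful bid 26: loses, pays 0, utility 0.
Bid 29 instead: wins, pays 6, utility 26 - 6 = 20.
Since 20 > 0, bidding 29 is strictly better here, so truthful bidding is not dominant.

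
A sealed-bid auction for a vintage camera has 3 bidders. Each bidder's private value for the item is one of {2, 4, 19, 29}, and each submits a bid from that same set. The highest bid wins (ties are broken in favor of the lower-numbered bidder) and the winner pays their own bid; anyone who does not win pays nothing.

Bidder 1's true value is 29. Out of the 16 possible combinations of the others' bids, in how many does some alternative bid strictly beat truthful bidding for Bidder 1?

9

Others bid (2, 2): truth gives 0; bid 2 gives 27 > 0. Violating.
Others bid (2, 4): truth gives 0; bid 4 gives 25 > 0. Violating.
Others bid (2, 19): truth gives 0; bid 19 gives 10 > 0. Violating.
Others bid (4, 2): truth gives 0; bid 4 gives 25 > 0. Violating.
Others bid (2, 29): truth gives 0; no alternative beats it.
Others bid (4, 29): truth gives 0; no alternative beats it.
(Checking all 16 profiles: 9 have a profitable deviation, 7 do not.)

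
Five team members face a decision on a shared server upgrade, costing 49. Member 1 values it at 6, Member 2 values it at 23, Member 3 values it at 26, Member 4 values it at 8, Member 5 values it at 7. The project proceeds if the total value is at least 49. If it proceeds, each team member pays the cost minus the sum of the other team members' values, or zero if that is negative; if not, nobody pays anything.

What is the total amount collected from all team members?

Total value 70 ≥ cost 49, so it is built.
Member 1: others sum to 64; max(0, 49 - 64) = 0.
Member 2: others sum to 47; max(0, 49 - 47) = 2.
Member 3: others sum to 44; max(0, 49 - 44) = 5.
Member 4: others sum to 62; max(0, 49 - 62) = 0.
Member 5: others sum to 63; max(0, 49 - 63) = 0.
Total collected = 0 + 2 + 5 + 0 + 0 = 7.

7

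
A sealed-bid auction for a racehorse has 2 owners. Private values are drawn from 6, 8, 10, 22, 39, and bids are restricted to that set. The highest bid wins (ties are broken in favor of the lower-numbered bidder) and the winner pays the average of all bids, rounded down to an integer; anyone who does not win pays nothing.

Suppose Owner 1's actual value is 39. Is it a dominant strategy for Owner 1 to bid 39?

Consider the case where Owner 2 bids 6.
Truthful bid 39: wins, pays 22, utility 39 - 22 = 17.
Bid 6 instead: wins, pays 6, utility 39 - 6 = 33.
Since 33 > 17, bidding 6 is strictly better here, so truthful bidding is not dominant.

No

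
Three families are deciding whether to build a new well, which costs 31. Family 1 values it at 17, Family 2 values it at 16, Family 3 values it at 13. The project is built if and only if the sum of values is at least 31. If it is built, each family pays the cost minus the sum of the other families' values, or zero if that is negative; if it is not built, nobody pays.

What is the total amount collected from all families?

Total value 46 ≥ cost 31, so it is built.
Family 1: others sum to 29; max(0, 31 - 29) = 2.
Family 2: others sum to 30; max(0, 31 - 30) = 1.
Family 3: others sum to 33; max(0, 31 - 33) = 0.
Total collected = 2 + 1 + 0 = 3.

3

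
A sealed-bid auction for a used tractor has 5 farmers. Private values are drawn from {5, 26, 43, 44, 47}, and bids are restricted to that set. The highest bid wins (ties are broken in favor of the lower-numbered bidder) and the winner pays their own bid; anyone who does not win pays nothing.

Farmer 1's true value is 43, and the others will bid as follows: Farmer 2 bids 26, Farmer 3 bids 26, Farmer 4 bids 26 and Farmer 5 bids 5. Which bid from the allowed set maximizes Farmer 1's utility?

Bid 5: loses, pays 0, utility 0.
Bid 26: wins, pays 26, utility 43 - 26 = 17.
Bid 43: wins, pays 43, utility 43 - 43 = 0.
Bid 44: wins, pays 44, utility 43 - 44 = -1.
Bid 47: wins, pays 47, utility 43 - 47 = -4.
The best choice is 26 with utility 17.

26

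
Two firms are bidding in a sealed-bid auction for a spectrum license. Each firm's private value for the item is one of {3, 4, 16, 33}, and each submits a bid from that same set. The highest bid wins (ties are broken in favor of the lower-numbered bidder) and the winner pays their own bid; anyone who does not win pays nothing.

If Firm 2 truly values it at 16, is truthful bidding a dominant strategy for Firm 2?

No

Consider the case where Firm 1 bids 3.
Truthful bid 16: wins, pays 16, utility 16 - 16 = 0.
Bid 4 instead: wins, pays 4, utility 16 - 4 = 12.
Since 12 > 0, bidding 4 is strictly better here, so truthful bidding is not dominant.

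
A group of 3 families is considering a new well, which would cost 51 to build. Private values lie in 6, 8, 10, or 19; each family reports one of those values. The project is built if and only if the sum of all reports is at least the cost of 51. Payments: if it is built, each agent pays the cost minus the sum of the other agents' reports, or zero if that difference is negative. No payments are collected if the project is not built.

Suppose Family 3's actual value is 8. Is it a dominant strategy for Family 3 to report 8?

Yes

Check each profile of the others' reports and compare truth against every alternative report.
Others report (6, 6): truth gives 0, best alternative gives 0.
Others report (6, 8): truth gives 0, best alternative gives 0.
Others report (6, 10): truth gives 0, best alternative gives 0.
Others report (6, 19): truth gives 0, best alternative gives 0.
Others report (8, 6): truth gives 0, best alternative gives 0.
Others report (8, 8): truth gives 0, best alternative gives 0.
(Remaining 10 profiles checked similarly; truth is weakly best in each.)
In every case the truthful report is at least as good as any alternative, so it is a dominant strategy.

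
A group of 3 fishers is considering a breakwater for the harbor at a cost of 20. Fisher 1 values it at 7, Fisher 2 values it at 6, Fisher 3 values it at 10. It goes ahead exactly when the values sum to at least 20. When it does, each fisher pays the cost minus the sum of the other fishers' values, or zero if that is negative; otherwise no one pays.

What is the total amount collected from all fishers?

14

Total value 23 ≥ cost 20, so it is built.
Fisher 1: others sum to 16; max(0, 20 - 16) = 4.
Fisher 2: others sum to 17; max(0, 20 - 17) = 3.
Fisher 3: others sum to 13; max(0, 20 - 13) = 7.
Total collected = 4 + 3 + 7 = 14.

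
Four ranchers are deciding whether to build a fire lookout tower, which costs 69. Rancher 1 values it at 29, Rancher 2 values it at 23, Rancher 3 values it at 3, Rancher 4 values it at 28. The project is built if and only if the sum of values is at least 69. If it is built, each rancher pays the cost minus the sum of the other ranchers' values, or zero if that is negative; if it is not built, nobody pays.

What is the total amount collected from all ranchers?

Total value 83 ≥ cost 69, so it is built.
Rancher 1: others sum to 54; max(0, 69 - 54) = 15.
Rancher 2: others sum to 60; max(0, 69 - 60) = 9.
Rancher 3: others sum to 80; max(0, 69 - 80) = 0.
Rancher 4: others sum to 55; max(0, 69 - 55) = 14.
Total collected = 15 + 9 + 0 + 14 = 38.

38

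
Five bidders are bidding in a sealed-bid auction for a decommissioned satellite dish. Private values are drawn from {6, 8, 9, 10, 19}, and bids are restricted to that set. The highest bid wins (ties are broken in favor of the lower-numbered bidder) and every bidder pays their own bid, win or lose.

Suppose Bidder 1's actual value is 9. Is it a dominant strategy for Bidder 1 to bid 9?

No

Consider the case where Bidder 2 bids 6, Bidder 3 bids 6, Bidder 4 bids 6 and Bidder 5 bids 6.
Truthful bid 9: wins, pays 9, utility 9 - 9 = 0.
Bid 6 instead: wins, pays 6, utility 9 - 6 = 3.
Since 3 > 0, bidding 6 is strictly better here, so truthful bidding is not dominant.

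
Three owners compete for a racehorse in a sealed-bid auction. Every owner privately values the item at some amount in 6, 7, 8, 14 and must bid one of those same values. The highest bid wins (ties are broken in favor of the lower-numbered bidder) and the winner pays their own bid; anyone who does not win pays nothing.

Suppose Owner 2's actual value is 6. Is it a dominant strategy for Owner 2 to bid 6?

Yes

Check each profile of the others' bids and compare truth against every alternative bid.
Others bid (6, 6): truth gives 0, best alternative gives -1.
Others bid (6, 7): truth gives 0, best alternative gives -1.
Others bid (6, 8): truth gives 0, best alternative gives 0.
Others bid (6, 14): truth gives 0, best alternative gives 0.
Others bid (7, 6): truth gives 0, best alternative gives 0.
Others bid (7, 7): truth gives 0, best alternative gives 0.
(Remaining 10 profiles checked similarly; truth is weakly best in each.)
In every case the truthful bid is at least as good as any alternative, so it is a dominant strategy.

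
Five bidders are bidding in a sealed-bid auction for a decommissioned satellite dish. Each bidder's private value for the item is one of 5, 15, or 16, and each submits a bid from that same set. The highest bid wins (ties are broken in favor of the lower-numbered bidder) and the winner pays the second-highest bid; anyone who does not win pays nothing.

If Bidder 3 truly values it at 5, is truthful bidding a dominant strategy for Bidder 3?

Check each profile of the others' bids and compare truth against every alternative bid.
Others bid (5, 5, 5, 15): truth gives 0, best alternative gives -10.
Others bid (5, 5, 15, 5): truth gives 0, best alternative gives -10.
Others bid (5, 5, 15, 15): truth gives 0, best alternative gives -10.
Others bid (5, 5, 5, 5): truth gives 0, best alternative gives 0.
Others bid (5, 5, 5, 16): truth gives 0, best alternative gives 0.
Others bid (5, 5, 15, 16): truth gives 0, best alternative gives 0.
(Remaining 75 profiles checked similarly; truth is weakly best in each.)
In every case the truthful bid is at least as good as any alternative, so it is a dominant strategy.

Yes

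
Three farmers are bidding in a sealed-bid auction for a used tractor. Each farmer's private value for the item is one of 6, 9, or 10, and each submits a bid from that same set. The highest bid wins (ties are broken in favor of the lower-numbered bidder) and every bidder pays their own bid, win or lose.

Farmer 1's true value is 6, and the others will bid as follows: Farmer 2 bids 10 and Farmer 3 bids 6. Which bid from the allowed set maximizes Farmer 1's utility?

10

Bid 6: loses but pays 6, utility -6.
Bid 9: loses but pays 9, utility -9.
Bid 10: wins, pays 10, utility 6 - 10 = -4.
The best choice is 10 with utility -4.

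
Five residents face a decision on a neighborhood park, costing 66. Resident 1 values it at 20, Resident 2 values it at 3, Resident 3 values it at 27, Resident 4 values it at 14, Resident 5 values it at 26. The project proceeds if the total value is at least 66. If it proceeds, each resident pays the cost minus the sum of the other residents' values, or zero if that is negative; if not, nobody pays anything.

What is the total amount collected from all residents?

5

Total value 90 ≥ cost 66, so it is built.
Resident 1: others sum to 70; max(0, 66 - 70) = 0.
Resident 2: others sum to 87; max(0, 66 - 87) = 0.
Resident 3: others sum to 63; max(0, 66 - 63) = 3.
Resident 4: others sum to 76; max(0, 66 - 76) = 0.
Resident 5: others sum to 64; max(0, 66 - 64) = 2.
Total collected = 0 + 0 + 3 + 0 + 2 = 5.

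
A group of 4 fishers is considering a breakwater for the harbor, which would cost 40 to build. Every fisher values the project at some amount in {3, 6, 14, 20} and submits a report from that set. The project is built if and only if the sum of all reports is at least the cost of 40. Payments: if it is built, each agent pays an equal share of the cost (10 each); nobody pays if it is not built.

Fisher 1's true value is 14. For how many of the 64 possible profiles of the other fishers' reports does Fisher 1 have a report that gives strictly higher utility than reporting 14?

Others report (3, 3, 14): truth gives 0; report 20 gives 4 > 0. Violating.
Others report (3, 6, 14): truth gives 0; report 20 gives 4 > 0. Violating.
Others report (3, 14, 3): truth gives 0; report 20 gives 4 > 0. Violating.
Others report (3, 14, 6): truth gives 0; report 20 gives 4 > 0. Violating.
Others report (3, 3, 3): truth gives 0; no alternative beats it.
Others report (3, 3, 6): truth gives 0; no alternative beats it.
(Checking all 64 profiles: 9 have a profitable deviation, 55 do not.)

9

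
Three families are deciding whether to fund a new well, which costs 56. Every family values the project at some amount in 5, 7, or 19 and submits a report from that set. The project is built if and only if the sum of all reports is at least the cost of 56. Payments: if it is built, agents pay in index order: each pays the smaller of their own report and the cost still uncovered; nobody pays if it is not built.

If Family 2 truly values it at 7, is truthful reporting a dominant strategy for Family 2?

Yes

Check each profile of the others' reports and compare truth against every alternative report.
Others report (5, 5): truth gives 0, best alternative gives 0.
Others report (5, 7): truth gives 0, best alternative gives 0.
Others report (5, 19): truth gives 0, best alternative gives 0.
Others report (7, 5): truth gives 0, best alternative gives 0.
Others report (7, 7): truth gives 0, best alternative gives 0.
Others report (7, 19): truth gives 0, best alternative gives 0.
(Remaining 3 profiles checked similarly; truth is weakly best in each.)
In every case the truthful report is at least as good as any alternative, so it is a dominant strategy.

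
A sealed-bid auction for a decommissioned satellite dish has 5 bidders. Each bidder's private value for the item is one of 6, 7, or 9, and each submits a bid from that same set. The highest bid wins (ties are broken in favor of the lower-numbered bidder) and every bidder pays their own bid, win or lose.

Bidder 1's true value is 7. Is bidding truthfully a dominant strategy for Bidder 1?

Consider the case where Bidder 2 bids 6, Bidder 3 bids 6, Bidder 4 bids 6 and Bidder 5 bids 6.
Truthful bid 7: wins, pays 7, utility 7 - 7 = 0.
Bid 6 instead: wins, pays 6, utility 7 - 6 = 1.
Since 1 > 0, bidding 6 is strictly better here, so truthful bidding is not dominant.

No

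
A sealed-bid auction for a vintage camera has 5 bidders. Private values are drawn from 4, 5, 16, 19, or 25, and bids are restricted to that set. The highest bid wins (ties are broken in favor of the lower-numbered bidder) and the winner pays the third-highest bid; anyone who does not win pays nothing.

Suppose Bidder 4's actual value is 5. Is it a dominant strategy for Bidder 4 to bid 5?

Consider the case where Bidder 1 bids 4, Bidder 2 bids 4, Bidder 3 bids 4 and Bidder 5 bids 16.
Truthful bid 5: loses, pays 0, utility 0.
Bid 16 instead: wins, pays 4, utility 5 - 4 = 1.
Since 1 > 0, bidding 16 is strictly better here, so truthful bidding is not dominant.

No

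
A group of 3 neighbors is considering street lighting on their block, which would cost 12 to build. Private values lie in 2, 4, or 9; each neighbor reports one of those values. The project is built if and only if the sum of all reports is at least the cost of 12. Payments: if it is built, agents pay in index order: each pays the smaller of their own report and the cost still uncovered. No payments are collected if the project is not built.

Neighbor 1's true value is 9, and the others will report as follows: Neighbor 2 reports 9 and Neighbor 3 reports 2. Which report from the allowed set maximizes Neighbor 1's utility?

Report 2: project built, pays 2, utility 9 - 2 = 7.
Report 4: project built, pays 4, utility 9 - 4 = 5.
Report 9: project built, pays 9, utility 9 - 9 = 0.
The best choice is 2 with utility 7.

2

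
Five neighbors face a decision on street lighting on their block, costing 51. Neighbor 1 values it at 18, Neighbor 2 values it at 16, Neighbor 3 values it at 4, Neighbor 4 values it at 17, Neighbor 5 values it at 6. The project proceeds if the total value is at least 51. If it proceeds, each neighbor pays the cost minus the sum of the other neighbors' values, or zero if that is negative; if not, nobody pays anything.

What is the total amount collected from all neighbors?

21

Total value 61 ≥ cost 51, so it is built.
Neighbor 1: others sum to 43; max(0, 51 - 43) = 8.
Neighbor 2: others sum to 45; max(0, 51 - 45) = 6.
Neighbor 3: others sum to 57; max(0, 51 - 57) = 0.
Neighbor 4: others sum to 44; max(0, 51 - 44) = 7.
Neighbor 5: others sum to 55; max(0, 51 - 55) = 0.
Total collected = 8 + 6 + 0 + 7 + 0 = 21.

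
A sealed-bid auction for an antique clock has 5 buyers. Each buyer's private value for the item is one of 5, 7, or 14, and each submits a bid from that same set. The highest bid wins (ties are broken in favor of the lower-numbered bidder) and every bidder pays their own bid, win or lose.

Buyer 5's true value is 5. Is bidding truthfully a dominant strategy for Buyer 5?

No

Consider the case where Buyer 1 bids 5, Buyer 2 bids 5, Buyer 3 bids 5 and Buyer 4 bids 5.
Truthful bid 5: loses but pays 5, utility -5.
Bid 7 instead: wins, pays 7, utility 5 - 7 = -2.
Since -2 > -5, bidding 7 is strictly better here, so truthful bidding is not dominant.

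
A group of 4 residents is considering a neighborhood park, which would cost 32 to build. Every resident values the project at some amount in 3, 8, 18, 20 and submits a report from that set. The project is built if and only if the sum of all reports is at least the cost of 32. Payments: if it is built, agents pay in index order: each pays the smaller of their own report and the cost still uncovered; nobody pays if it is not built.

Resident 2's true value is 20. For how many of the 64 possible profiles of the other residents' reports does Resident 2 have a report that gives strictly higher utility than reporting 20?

Others report (3, 3, 8): truth gives 0; report 18 gives 2 > 0. Violating.
Others report (3, 3, 18): truth gives 0; report 8 gives 12 > 0. Violating.
Others report (3, 3, 20): truth gives 0; report 8 gives 12 > 0. Violating.
Others report (3, 8, 3): truth gives 0; report 18 gives 2 > 0. Violating.
Others report (3, 3, 3): truth gives 0; no alternative beats it.
(Checking all 64 profiles: 63 have a profitable deviation, 1 does not.)

63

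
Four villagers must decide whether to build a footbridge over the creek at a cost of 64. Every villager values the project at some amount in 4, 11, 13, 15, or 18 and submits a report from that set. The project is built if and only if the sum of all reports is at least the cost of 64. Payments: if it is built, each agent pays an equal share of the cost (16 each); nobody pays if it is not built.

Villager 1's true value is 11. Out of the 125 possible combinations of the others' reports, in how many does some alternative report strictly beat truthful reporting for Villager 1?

Others report (18, 18, 18): truth gives -5; report 4 gives 0 > -5. Violating.
Others report (4, 4, 4): truth gives 0; no alternative beats it.
Others report (4, 4, 11): truth gives 0; no alternative beats it.
(Checking all 125 profiles: 1 has a profitable deviation, 124 do not.)

1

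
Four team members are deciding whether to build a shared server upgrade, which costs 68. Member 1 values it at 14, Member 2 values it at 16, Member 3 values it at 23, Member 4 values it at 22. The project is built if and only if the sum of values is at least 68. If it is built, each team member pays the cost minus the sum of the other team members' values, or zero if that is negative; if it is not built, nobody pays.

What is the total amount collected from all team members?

Total value 75 ≥ cost 68, so it is built.
Member 1: others sum to 61; max(0, 68 - 61) = 7.
Member 2: others sum to 59; max(0, 68 - 59) = 9.
Member 3: others sum to 52; max(0, 68 - 52) = 16.
Member 4: others sum to 53; max(0, 68 - 53) = 15.
Total collected = 7 + 9 + 16 + 15 = 47.

47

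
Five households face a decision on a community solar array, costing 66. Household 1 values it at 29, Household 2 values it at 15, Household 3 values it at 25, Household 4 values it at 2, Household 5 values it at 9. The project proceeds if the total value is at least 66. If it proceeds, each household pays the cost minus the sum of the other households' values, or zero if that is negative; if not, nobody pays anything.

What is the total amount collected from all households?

Total value 80 ≥ cost 66, so it is built.
Household 1: others sum to 51; max(0, 66 - 51) = 15.
Household 2: others sum to 65; max(0, 66 - 65) = 1.
Household 3: others sum to 55; max(0, 66 - 55) = 11.
Household 4: others sum to 78; max(0, 66 - 78) = 0.
Household 5: others sum to 71; max(0, 66 - 71) = 0.
Total collected = 15 + 1 + 11 + 0 + 0 = 27.

27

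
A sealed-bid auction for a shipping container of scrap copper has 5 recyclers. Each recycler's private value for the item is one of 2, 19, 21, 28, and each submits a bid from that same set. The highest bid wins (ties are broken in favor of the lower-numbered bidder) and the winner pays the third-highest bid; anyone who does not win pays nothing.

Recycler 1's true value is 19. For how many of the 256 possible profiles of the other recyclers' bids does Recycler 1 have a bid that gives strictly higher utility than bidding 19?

Others bid (2, 2, 2, 21): truth gives 0; bid 21 gives 17 > 0. Violating.
Others bid (2, 2, 2, 28): truth gives 0; bid 28 gives 17 > 0. Violating.
Others bid (2, 2, 21, 2): truth gives 0; bid 21 gives 17 > 0. Violating.
Others bid (2, 2, 28, 2): truth gives 0; bid 28 gives 17 > 0. Violating.
Others bid (2, 2, 2, 2): truth gives 17; no alternative beats it.
Others bid (2, 2, 2, 19): truth gives 17; no alternative beats it.
(Checking all 256 profiles: 8 have a profitable deviation, 248 do not.)

8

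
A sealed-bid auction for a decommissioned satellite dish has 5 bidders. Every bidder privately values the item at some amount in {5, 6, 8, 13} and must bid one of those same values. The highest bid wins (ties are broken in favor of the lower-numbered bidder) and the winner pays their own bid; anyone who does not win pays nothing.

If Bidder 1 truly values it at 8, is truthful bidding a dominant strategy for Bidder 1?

Consider the case where Bidder 2 bids 5, Bidder 3 bids 5, Bidder 4 bids 5 and Bidder 5 bids 5.
Truthful bid 8: wins, pays 8, utility 8 - 8 = 0.
Bid 5 instead: wins, pays 5, utility 8 - 5 = 3.
Since 3 > 0, bidding 5 is strictly better here, so truthful bidding is not dominant.

No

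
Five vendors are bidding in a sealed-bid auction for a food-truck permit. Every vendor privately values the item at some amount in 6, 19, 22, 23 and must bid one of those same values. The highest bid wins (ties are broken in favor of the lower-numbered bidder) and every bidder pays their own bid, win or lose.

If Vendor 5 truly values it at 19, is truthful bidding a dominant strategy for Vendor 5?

Consider the case where Vendor 1 bids 6, Vendor 2 bids 6, Vendor 3 bids 6 and Vendor 4 bids 19.
Truthful bid 19: loses but pays 19, utility -19.
Bid 6 instead: loses but pays 6, utility -6.
Since -6 > -19, bidding 6 is strictly better here, so truthful bidding is not dominant.

No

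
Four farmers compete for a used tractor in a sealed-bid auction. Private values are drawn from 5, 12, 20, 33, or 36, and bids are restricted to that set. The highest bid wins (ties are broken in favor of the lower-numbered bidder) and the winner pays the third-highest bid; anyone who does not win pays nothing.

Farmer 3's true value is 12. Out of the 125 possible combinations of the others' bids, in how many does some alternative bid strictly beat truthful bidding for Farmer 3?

Others bid (5, 5, 20): truth gives 0; bid 20 gives 7 > 0. Violating.
Others bid (5, 5, 33): truth gives 0; bid 33 gives 7 > 0. Violating.
Others bid (5, 5, 36): truth gives 0; bid 36 gives 7 > 0. Violating.
Others bid (5, 12, 5): truth gives 0; bid 20 gives 7 > 0. Violating.
Others bid (5, 5, 5): truth gives 7; no alternative beats it.
Others bid (5, 5, 12): truth gives 7; no alternative beats it.
(Checking all 125 profiles: 9 have a profitable deviation, 116 do not.)

9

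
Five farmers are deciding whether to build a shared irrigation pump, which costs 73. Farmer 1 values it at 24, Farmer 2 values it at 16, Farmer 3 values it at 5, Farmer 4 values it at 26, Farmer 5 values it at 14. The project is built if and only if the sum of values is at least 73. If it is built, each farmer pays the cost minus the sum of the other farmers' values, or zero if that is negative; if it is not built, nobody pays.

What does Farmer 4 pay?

Total value 85 ≥ cost 73, so the project is built.
The other farmers' values sum to 59.
Cost minus that sum is 73 - 59 = 14.

14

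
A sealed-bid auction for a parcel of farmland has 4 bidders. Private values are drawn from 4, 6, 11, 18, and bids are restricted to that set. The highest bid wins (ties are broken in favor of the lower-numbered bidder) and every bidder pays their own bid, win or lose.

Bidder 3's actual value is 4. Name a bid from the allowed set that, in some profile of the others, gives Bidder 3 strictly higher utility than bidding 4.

Suppose Bidder 1 bids 4, Bidder 2 bids 4 and Bidder 4 bids 4.
Bid 4: loses but pays 4, utility -4.
Bid 6: wins, pays 6, utility 4 - 6 = -2.
So bidding 6 beats truth here (-2 > -4).

6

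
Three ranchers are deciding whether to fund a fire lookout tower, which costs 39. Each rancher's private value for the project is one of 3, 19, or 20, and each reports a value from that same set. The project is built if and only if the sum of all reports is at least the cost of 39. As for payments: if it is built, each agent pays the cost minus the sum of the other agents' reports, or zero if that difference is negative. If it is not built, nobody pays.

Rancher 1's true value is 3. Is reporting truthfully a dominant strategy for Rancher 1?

Check each profile of the others' reports and compare truth against every alternative report.
Others report (3, 19): truth gives 0, best alternative gives -14.
Others report (19, 3): truth gives 0, best alternative gives -14.
Others report (3, 20): truth gives 0, best alternative gives -13.
Others report (20, 3): truth gives 0, best alternative gives -13.
Others report (19, 20): truth gives 3, best alternative gives 3.
Others report (20, 19): truth gives 3, best alternative gives 3.
(Remaining 3 profiles checked similarly; truth is weakly best in each.)
In every case the truthful report is at least as good as any alternative, so it is a dominant strategy.

Yes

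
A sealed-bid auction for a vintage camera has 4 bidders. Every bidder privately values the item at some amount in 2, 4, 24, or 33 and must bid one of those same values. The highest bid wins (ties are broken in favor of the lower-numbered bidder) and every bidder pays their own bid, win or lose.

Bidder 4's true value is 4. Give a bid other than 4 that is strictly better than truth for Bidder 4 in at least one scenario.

Suppose Bidder 1 bids 2, Bidder 2 bids 2 and Bidder 3 bids 4.
Bid 4: loses but pays 4, utility -4.
Bid 2: loses but pays 2, utility -2.
So bidding 2 beats truth here (-2 > -4).

2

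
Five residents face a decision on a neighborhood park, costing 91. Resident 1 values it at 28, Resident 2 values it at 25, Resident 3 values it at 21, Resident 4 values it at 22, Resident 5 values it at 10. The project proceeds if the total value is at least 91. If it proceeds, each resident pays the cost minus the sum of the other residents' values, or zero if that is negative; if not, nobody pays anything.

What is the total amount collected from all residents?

36

Total value 106 ≥ cost 91, so it is built.
Resident 1: others sum to 78; max(0, 91 - 78) = 13.
Resident 2: others sum to 81; max(0, 91 - 81) = 10.
Resident 3: others sum to 85; max(0, 91 - 85) = 6.
Resident 4: others sum to 84; max(0, 91 - 84) = 7.
Resident 5: others sum to 96; max(0, 91 - 96) = 0.
Total collected = 13 + 10 + 6 + 7 + 0 = 36.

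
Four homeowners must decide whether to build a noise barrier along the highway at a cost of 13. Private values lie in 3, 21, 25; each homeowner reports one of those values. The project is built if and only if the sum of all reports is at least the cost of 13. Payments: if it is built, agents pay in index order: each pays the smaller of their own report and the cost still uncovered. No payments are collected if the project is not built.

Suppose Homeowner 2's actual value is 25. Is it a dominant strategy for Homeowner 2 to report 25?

Consider the case where Homeowner 1 reports 3, Homeowner 3 reports 3 and Homeowner 4 reports 21.
Truthful report 25: project built, pays 10, utility 25 - 10 = 15.
Report 3 instead: project built, pays 3, utility 25 - 3 = 22.
Since 22 > 15, reporting 3 is strictly better here, so truthful reporting is not dominant.

No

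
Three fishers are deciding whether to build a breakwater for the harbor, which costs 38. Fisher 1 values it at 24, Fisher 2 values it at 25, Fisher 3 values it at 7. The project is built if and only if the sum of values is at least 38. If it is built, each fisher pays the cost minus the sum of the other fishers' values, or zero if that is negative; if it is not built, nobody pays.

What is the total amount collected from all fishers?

13

Total value 56 ≥ cost 38, so it is built.
Fisher 1: others sum to 32; max(0, 38 - 32) = 6.
Fisher 2: others sum to 31; max(0, 38 - 31) = 7.
Fisher 3: others sum to 49; max(0, 38 - 49) = 0.
Total collected = 6 + 7 + 0 = 13.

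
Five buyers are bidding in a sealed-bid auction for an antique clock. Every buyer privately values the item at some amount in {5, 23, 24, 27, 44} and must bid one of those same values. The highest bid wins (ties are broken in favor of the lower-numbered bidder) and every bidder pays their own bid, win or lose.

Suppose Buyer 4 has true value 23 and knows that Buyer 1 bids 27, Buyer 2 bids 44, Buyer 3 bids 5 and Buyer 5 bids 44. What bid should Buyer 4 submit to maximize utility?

Bid 5: loses but pays 5, utility -5.
Bid 23: loses but pays 23, utility -23.
Bid 24: loses but pays 24, utility -24.
Bid 27: loses but pays 27, utility -27.
Bid 44: loses but pays 44, utility -44.
The best choice is 5 with utility -5.

5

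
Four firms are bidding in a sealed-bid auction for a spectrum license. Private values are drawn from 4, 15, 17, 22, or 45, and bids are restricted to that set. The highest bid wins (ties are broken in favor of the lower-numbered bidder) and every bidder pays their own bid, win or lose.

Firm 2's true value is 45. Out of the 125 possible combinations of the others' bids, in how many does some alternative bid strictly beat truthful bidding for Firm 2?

Others bid (4, 4, 4): truth gives 0; bid 15 gives 30 > 0. Violating.
Others bid (4, 4, 15): truth gives 0; bid 15 gives 30 > 0. Violating.
Others bid (4, 4, 17): truth gives 0; bid 17 gives 28 > 0. Violating.
Others bid (4, 4, 22): truth gives 0; bid 22 gives 23 > 0. Violating.
Others bid (4, 4, 45): truth gives 0; no alternative beats it.
Others bid (4, 15, 45): truth gives 0; no alternative beats it.
(Checking all 125 profiles: 73 have a profitable deviation, 52 do not.)

73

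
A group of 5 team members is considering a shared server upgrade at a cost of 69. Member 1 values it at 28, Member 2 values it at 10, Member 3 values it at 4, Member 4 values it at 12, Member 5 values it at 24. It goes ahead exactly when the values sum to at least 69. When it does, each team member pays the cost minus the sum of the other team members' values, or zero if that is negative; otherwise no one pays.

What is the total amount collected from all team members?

Total value 78 ≥ cost 69, so it is built.
Member 1: others sum to 50; max(0, 69 - 50) = 19.
Member 2: others sum to 68; max(0, 69 - 68) = 1.
Member 3: others sum to 74; max(0, 69 - 74) = 0.
Member 4: others sum to 66; max(0, 69 - 66) = 3.
Member 5: others sum to 54; max(0, 69 - 54) = 15.
Total collected = 19 + 1 + 0 + 3 + 15 = 38.

38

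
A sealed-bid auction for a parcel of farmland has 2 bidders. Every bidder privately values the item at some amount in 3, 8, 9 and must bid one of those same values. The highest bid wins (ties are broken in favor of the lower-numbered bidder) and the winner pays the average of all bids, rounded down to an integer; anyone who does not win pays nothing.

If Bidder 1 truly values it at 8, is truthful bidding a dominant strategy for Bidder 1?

Consider the case where Bidder 2 bids 3.
Truthful bid 8: wins, pays 5, utility 8 - 5 = 3.
Bid 3 instead: wins, pays 3, utility 8 - 3 = 5.
Since 5 > 3, bidding 3 is strictly better here, so truthful bidding is not dominant.

No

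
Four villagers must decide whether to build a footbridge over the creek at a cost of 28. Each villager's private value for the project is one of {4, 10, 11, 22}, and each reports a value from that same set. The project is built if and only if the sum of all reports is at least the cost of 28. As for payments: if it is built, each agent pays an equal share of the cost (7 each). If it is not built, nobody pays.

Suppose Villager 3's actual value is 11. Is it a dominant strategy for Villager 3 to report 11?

Consider the case where Villager 1 reports 4, Villager 2 reports 4 and Villager 4 reports 4.
Truthful report 11: project not built, utility 0.
Report 22 instead: project built, pays 7, utility 11 - 7 = 4.
Since 4 > 0, reporting 22 is strictly better here, so truthful reporting is not dominant.

No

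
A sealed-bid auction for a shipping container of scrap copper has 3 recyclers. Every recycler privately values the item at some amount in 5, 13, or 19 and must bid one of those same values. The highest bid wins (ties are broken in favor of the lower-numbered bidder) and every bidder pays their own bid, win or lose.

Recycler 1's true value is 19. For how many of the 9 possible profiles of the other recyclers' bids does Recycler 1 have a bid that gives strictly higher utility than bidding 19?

4

Others bid (5, 5): truth gives 0; bid 5 gives 14 > 0. Violating.
Others bid (5, 13): truth gives 0; bid 13 gives 6 > 0. Violating.
Others bid (13, 5): truth gives 0; bid 13 gives 6 > 0. Violating.
Others bid (13, 13): truth gives 0; bid 13 gives 6 > 0. Violating.
Others bid (5, 19): truth gives 0; no alternative beats it.
Others bid (13, 19): truth gives 0; no alternative beats it.
(Checking all 9 profiles: 4 have a profitable deviation, 5 do not.)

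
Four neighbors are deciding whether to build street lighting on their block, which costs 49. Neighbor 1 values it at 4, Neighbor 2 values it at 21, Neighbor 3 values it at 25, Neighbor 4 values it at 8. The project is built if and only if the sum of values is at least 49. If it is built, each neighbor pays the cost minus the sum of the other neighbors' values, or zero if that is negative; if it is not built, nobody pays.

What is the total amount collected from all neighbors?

Total value 58 ≥ cost 49, so it is built.
Neighbor 1: others sum to 54; max(0, 49 - 54) = 0.
Neighbor 2: others sum to 37; max(0, 49 - 37) = 12.
Neighbor 3: others sum to 33; max(0, 49 - 33) = 16.
Neighbor 4: others sum to 50; max(0, 49 - 50) = 0.
Total collected = 0 + 12 + 16 + 0 = 28.

28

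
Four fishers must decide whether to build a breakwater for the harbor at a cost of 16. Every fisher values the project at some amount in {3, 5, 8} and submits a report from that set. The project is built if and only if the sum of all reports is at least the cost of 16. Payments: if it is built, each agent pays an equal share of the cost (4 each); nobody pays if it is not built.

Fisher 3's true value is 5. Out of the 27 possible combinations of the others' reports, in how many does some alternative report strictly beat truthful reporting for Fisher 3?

1

Others report (3, 3, 3): truth gives 0; report 8 gives 1 > 0. Violating.
Others report (3, 3, 5): truth gives 1; no alternative beats it.
Others report (3, 3, 8): truth gives 1; no alternative beats it.
(Checking all 27 profiles: 1 has a profitable deviation, 26 do not.)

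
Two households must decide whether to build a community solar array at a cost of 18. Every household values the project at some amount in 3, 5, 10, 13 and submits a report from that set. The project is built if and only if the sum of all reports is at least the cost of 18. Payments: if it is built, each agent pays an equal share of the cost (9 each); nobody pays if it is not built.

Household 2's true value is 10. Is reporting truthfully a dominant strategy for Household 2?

Consider the case where Household 1 reports 5.
Truthful report 10: project not built, utility 0.
Report 13 instead: project built, pays 9, utility 10 - 9 = 1.
Since 1 > 0, reporting 13 is strictly better here, so truthful reporting is not dominant.

No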